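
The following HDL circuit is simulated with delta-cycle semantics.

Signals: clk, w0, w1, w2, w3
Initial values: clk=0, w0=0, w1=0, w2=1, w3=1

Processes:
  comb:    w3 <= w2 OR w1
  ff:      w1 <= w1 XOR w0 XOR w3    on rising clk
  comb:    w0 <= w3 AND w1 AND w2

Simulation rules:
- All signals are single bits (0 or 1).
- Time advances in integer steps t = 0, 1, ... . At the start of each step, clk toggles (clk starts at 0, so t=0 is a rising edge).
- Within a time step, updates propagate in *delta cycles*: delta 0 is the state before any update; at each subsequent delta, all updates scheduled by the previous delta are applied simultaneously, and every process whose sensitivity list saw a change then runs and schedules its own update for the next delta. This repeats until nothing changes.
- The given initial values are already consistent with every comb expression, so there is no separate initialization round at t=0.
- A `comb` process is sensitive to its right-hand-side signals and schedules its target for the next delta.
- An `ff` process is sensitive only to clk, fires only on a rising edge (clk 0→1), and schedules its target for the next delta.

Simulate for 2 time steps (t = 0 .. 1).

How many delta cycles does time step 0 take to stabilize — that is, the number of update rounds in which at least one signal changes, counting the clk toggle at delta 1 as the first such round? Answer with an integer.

3

[bits: w2,w3,w0,clk,w1]
t=0: Δ0=11000 Δ1=11010 Δ2=11011 Δ3=11111 | 3Δ
t=1: Δ0=11111 Δ1=11101 | 1Δ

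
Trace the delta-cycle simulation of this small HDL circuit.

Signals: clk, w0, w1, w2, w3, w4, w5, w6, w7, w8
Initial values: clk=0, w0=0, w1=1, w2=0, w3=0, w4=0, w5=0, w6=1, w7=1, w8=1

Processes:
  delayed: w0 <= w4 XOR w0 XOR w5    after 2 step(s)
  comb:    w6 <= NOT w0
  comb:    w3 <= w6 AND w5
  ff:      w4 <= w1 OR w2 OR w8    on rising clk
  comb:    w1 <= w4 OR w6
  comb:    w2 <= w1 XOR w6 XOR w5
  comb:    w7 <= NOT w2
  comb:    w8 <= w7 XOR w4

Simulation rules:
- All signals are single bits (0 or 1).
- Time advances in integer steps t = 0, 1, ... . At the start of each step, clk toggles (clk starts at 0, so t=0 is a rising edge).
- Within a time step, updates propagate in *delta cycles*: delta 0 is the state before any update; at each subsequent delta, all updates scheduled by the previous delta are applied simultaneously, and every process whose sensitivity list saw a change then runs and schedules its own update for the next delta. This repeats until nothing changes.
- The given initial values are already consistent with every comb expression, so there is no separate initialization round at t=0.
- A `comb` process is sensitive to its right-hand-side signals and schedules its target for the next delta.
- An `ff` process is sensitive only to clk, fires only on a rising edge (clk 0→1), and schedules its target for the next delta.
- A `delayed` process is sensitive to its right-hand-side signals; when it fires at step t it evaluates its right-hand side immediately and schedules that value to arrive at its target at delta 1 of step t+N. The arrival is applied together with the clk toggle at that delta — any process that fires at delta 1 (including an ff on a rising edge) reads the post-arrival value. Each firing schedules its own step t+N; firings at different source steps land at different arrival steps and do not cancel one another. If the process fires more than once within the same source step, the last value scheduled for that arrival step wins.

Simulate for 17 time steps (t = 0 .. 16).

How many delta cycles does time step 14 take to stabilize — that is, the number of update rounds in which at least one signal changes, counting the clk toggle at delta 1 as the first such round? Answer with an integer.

5

t0.Δ0 w7=1 w0=0 w6=1 w3=0 w1=1 w8=1 w2=0 w5=0 clk=0 w4=0
t0.Δ1 w7=1 w0=0 w6=1 w3=0 w1=1 w8=1 w2=0 w5=0 clk=1 w4=0
t0.Δ2 w7=1 w0=0 w6=1 w3=0 w1=1 w8=1 w2=0 w5=0 clk=1 w4=1
t0.Δ3 w7=1 w0=0 w6=1 w3=0 w1=1 w8=0 w2=0 w5=0 clk=1 w4=1
t1.Δ0 w7=1 w0=0 w6=1 w3=0 w1=1 w8=0 w2=0 w5=0 clk=1 w4=1
t1.Δ1 w7=1 w0=0 w6=1 w3=0 w1=1 w8=0 w2=0 w5=0 clk=0 w4=1
t2.Δ0 w7=1 w0=0 w6=1 w3=0 w1=1 w8=0 w2=0 w5=0 clk=0 w4=1
t2.Δ1 w7=1 w0=1 w6=1 w3=0 w1=1 w8=0 w2=0 w5=0 clk=1 w4=1
t2.Δ2 w7=1 w0=1 w6=0 w3=0 w1=1 w8=0 w2=0 w5=0 clk=1 w4=1
t2.Δ3 w7=1 w0=1 w6=0 w3=0 w1=1 w8=0 w2=1 w5=0 clk=1 w4=1
t2.Δ4 w7=0 w0=1 w6=0 w3=0 w1=1 w8=0 w2=1 w5=0 clk=1 w4=1
t2.Δ5 w7=0 w0=1 w6=0 w3=0 w1=1 w8=1 w2=1 w5=0 clk=1 w4=1
t3.Δ0 w7=0 w0=1 w6=0 w3=0 w1=1 w8=1 w2=1 w5=0 clk=1 w4=1
t3.Δ1 w7=0 w0=1 w6=0 w3=0 w1=1 w8=1 w2=1 w5=0 clk=0 w4=1
t4.Δ0 w7=0 w0=1 w6=0 w3=0 w1=1 w8=1 w2=1 w5=0 clk=0 w4=1
t4.Δ1 w7=0 w0=0 w6=0 w3=0 w1=1 w8=1 w2=1 w5=0 clk=1 w4=1
t4.Δ2 w7=0 w0=0 w6=1 w3=0 w1=1 w8=1 w2=1 w5=0 clk=1 w4=1
t4.Δ3 w7=0 w0=0 w6=1 w3=0 w1=1 w8=1 w2=0 w5=0 clk=1 w4=1
t4.Δ4 w7=1 w0=0 w6=1 w3=0 w1=1 w8=1 w2=0 w5=0 clk=1 w4=1
t4.Δ5 w7=1 w0=0 w6=1 w3=0 w1=1 w8=0 w2=0 w5=0 clk=1 w4=1
t5.Δ0 w7=1 w0=0 w6=1 w3=0 w1=1 w8=0 w2=0 w5=0 clk=1 w4=1
t5.Δ1 w7=1 w0=0 w6=1 w3=0 w1=1 w8=0 w2=0 w5=0 clk=0 w4=1
t6.Δ0 w7=1 w0=0 w6=1 w3=0 w1=1 w8=0 w2=0 w5=0 clk=0 w4=1
t6.Δ1 w7=1 w0=1 w6=1 w3=0 w1=1 w8=0 w2=0 w5=0 clk=1 w4=1
t6.Δ2 w7=1 w0=1 w6=0 w3=0 w1=1 w8=0 w2=0 w5=0 clk=1 w4=1
t6.Δ3 w7=1 w0=1 w6=0 w3=0 w1=1 w8=0 w2=1 w5=0 clk=1 w4=1
t6.Δ4 w7=0 w0=1 w6=0 w3=0 w1=1 w8=0 w2=1 w5=0 clk=1 w4=1
t6.Δ5 w7=0 w0=1 w6=0 w3=0 w1=1 w8=1 w2=1 w5=0 clk=1 w4=1
t7.Δ0 w7=0 w0=1 w6=0 w3=0 w1=1 w8=1 w2=1 w5=0 clk=1 w4=1
t7.Δ1 w7=0 w0=1 w6=0 w3=0 w1=1 w8=1 w2=1 w5=0 clk=0 w4=1
t8.Δ0 w7=0 w0=1 w6=0 w3=0 w1=1 w8=1 w2=1 w5=0 clk=0 w4=1
t8.Δ1 w7=0 w0=0 w6=0 w3=0 w1=1 w8=1 w2=1 w5=0 clk=1 w4=1
t8.Δ2 w7=0 w0=0 w6=1 w3=0 w1=1 w8=1 w2=1 w5=0 clk=1 w4=1
t8.Δ3 w7=0 w0=0 w6=1 w3=0 w1=1 w8=1 w2=0 w5=0 clk=1 w4=1
t8.Δ4 w7=1 w0=0 w6=1 w3=0 w1=1 w8=1 w2=0 w5=0 clk=1 w4=1
t8.Δ5 w7=1 w0=0 w6=1 w3=0 w1=1 w8=0 w2=0 w5=0 clk=1 w4=1
t9.Δ0 w7=1 w0=0 w6=1 w3=0 w1=1 w8=0 w2=0 w5=0 clk=1 w4=1
t9.Δ1 w7=1 w0=0 w6=1 w3=0 w1=1 w8=0 w2=0 w5=0 clk=0 w4=1
t10.Δ0 w7=1 w0=0 w6=1 w3=0 w1=1 w8=0 w2=0 w5=0 clk=0 w4=1
t10.Δ1 w7=1 w0=1 w6=1 w3=0 w1=1 w8=0 w2=0 w5=0 clk=1 w4=1
t10.Δ2 w7=1 w0=1 w6=0 w3=0 w1=1 w8=0 w2=0 w5=0 clk=1 w4=1
t10.Δ3 w7=1 w0=1 w6=0 w3=0 w1=1 w8=0 w2=1 w5=0 clk=1 w4=1
t10.Δ4 w7=0 w0=1 w6=0 w3=0 w1=1 w8=0 w2=1 w5=0 clk=1 w4=1
t10.Δ5 w7=0 w0=1 w6=0 w3=0 w1=1 w8=1 w2=1 w5=0 clk=1 w4=1
t11.Δ0 w7=0 w0=1 w6=0 w3=0 w1=1 w8=1 w2=1 w5=0 clk=1 w4=1
t11.Δ1 w7=0 w0=1 w6=0 w3=0 w1=1 w8=1 w2=1 w5=0 clk=0 w4=1
t12.Δ0 w7=0 w0=1 w6=0 w3=0 w1=1 w8=1 w2=1 w5=0 clk=0 w4=1
t12.Δ1 w7=0 w0=0 w6=0 w3=0 w1=1 w8=1 w2=1 w5=0 clk=1 w4=1
t12.Δ2 w7=0 w0=0 w6=1 w3=0 w1=1 w8=1 w2=1 w5=0 clk=1 w4=1
t12.Δ3 w7=0 w0=0 w6=1 w3=0 w1=1 w8=1 w2=0 w5=0 clk=1 w4=1
t12.Δ4 w7=1 w0=0 w6=1 w3=0 w1=1 w8=1 w2=0 w5=0 clk=1 w4=1
t12.Δ5 w7=1 w0=0 w6=1 w3=0 w1=1 w8=0 w2=0 w5=0 clk=1 w4=1
t13.Δ0 w7=1 w0=0 w6=1 w3=0 w1=1 w8=0 w2=0 w5=0 clk=1 w4=1
t13.Δ1 w7=1 w0=0 w6=1 w3=0 w1=1 w8=0 w2=0 w5=0 clk=0 w4=1
t14.Δ0 w7=1 w0=0 w6=1 w3=0 w1=1 w8=0 w2=0 w5=0 clk=0 w4=1
t14.Δ1 w7=1 w0=1 w6=1 w3=0 w1=1 w8=0 w2=0 w5=0 clk=1 w4=1
t14.Δ2 w7=1 w0=1 w6=0 w3=0 w1=1 w8=0 w2=0 w5=0 clk=1 w4=1
t14.Δ3 w7=1 w0=1 w6=0 w3=0 w1=1 w8=0 w2=1 w5=0 clk=1 w4=1
t14.Δ4 w7=0 w0=1 w6=0 w3=0 w1=1 w8=0 w2=1 w5=0 clk=1 w4=1
t14.Δ5 w7=0 w0=1 w6=0 w3=0 w1=1 w8=1 w2=1 w5=0 clk=1 w4=1
t15.Δ0 w7=0 w0=1 w6=0 w3=0 w1=1 w8=1 w2=1 w5=0 clk=1 w4=1
t15.Δ1 w7=0 w0=1 w6=0 w3=0 w1=1 w8=1 w2=1 w5=0 clk=0 w4=1
t16.Δ0 w7=0 w0=1 w6=0 w3=0 w1=1 w8=1 w2=1 w5=0 clk=0 w4=1
t16.Δ1 w7=0 w0=0 w6=0 w3=0 w1=1 w8=1 w2=1 w5=0 clk=1 w4=1
t16.Δ2 w7=0 w0=0 w6=1 w3=0 w1=1 w8=1 w2=1 w5=0 clk=1 w4=1
t16.Δ3 w7=0 w0=0 w6=1 w3=0 w1=1 w8=1 w2=0 w5=0 clk=1 w4=1
t16.Δ4 w7=1 w0=0 w6=1 w3=0 w1=1 w8=1 w2=0 w5=0 clk=1 w4=1
t16.Δ5 w7=1 w0=0 w6=1 w3=0 w1=1 w8=0 w2=0 w5=0 clk=1 w4=1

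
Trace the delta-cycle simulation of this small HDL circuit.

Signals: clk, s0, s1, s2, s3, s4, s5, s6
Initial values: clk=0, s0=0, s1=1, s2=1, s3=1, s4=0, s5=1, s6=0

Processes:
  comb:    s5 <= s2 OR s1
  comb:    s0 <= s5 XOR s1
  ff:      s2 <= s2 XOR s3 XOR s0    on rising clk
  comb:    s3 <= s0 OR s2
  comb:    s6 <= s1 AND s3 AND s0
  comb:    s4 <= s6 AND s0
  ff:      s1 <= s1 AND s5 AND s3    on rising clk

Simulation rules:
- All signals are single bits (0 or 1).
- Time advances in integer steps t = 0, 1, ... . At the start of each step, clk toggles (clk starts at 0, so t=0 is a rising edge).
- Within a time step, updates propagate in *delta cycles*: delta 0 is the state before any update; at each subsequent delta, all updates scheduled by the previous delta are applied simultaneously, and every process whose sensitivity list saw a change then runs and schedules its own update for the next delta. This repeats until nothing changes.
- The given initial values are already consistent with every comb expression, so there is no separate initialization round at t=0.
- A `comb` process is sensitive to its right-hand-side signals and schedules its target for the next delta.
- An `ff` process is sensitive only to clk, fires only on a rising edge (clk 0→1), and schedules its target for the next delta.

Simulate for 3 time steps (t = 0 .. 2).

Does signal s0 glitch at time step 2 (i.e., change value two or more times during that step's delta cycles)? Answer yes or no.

yes

[bits: s0,s4,s6,s2,s1,s3,clk,s5]
t=0: Δ0=00011101 Δ1=00011111 Δ2=00001111 Δ3=00001011 | 3Δ
t=1: Δ0=00001011 Δ1=00001001 | 1Δ
t=2: Δ0=00001001 Δ1=00001011 Δ2=00000011 Δ3=10000010 Δ4=00000110 Δ5=00000010 | 5Δ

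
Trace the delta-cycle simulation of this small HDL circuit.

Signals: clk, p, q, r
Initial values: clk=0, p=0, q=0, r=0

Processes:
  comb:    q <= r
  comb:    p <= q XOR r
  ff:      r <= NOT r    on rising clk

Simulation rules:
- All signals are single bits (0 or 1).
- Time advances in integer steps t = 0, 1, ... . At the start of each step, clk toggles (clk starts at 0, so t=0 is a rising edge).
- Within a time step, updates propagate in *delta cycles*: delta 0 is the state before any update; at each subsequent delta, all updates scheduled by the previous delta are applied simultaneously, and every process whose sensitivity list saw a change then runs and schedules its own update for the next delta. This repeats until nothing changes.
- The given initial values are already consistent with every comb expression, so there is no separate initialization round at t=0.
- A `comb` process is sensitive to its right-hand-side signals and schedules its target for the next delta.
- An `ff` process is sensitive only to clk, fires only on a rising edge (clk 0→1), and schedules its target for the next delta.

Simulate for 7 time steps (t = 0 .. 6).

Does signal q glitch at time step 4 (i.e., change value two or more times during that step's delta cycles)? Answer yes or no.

no

t=0 Δ0: r=0 p=0 q=0 clk=0
  Δ1: clk:0→1
  Δ2: r:0→1
  Δ3: p:0→1, q:0→1
  Δ4: p:1→0
  (4Δ to stable)
t=1 Δ0: r=1 p=0 q=1 clk=1
  Δ1: clk:1→0
  (1Δ to stable)
t=2 Δ0: r=1 p=0 q=1 clk=0
  Δ1: clk:0→1
  Δ2: r:1→0
  Δ3: p:0→1, q:1→0
  Δ4: p:1→0
  (4Δ to stable)
t=3 Δ0: r=0 p=0 q=0 clk=1
  Δ1: clk:1→0
  (1Δ to stable)
t=4 Δ0: r=0 p=0 q=0 clk=0
  Δ1: clk:0→1
  Δ2: r:0→1
  Δ3: p:0→1, q:0→1
  Δ4: p:1→0
  (4Δ to stable)
t=5 Δ0: r=1 p=0 q=1 clk=1
  Δ1: clk:1→0
  (1Δ to stable)
t=6 Δ0: r=1 p=0 q=1 clk=0
  Δ1: clk:0→1
  Δ2: r:1→0
  Δ3: p:0→1, q:1→0
  Δ4: p:1→0
  (4Δ to stable)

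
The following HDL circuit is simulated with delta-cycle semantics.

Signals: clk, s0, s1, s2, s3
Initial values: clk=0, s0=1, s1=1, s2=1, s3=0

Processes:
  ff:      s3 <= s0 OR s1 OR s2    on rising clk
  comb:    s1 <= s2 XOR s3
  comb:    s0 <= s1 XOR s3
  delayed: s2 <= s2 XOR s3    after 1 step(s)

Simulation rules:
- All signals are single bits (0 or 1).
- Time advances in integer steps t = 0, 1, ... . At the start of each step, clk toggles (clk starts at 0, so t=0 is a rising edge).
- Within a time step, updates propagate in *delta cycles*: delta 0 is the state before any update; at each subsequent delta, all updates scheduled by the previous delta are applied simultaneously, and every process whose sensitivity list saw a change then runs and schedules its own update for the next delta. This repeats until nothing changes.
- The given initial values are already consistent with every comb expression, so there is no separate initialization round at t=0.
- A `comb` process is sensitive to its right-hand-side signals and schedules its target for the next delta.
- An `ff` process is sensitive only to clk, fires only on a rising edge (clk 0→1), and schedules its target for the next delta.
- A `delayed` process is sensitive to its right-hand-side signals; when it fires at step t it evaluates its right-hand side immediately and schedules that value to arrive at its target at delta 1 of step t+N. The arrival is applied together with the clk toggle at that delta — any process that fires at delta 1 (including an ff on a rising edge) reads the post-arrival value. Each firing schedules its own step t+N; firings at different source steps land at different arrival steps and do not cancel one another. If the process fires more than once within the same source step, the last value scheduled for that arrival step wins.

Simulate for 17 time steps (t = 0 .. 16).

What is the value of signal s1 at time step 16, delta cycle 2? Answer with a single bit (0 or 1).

0

t0.Δ0 s1=1 clk=0 s2=1 s3=0 s0=1
t0.Δ1 s1=1 clk=1 s2=1 s3=0 s0=1
t0.Δ2 s1=1 clk=1 s2=1 s3=1 s0=1
t0.Δ3 s1=0 clk=1 s2=1 s3=1 s0=0
t0.Δ4 s1=0 clk=1 s2=1 s3=1 s0=1
t1.Δ0 s1=0 clk=1 s2=1 s3=1 s0=1
t1.Δ1 s1=0 clk=0 s2=0 s3=1 s0=1
t1.Δ2 s1=1 clk=0 s2=0 s3=1 s0=1
t1.Δ3 s1=1 clk=0 s2=0 s3=1 s0=0
t2.Δ0 s1=1 clk=0 s2=0 s3=1 s0=0
t2.Δ1 s1=1 clk=1 s2=1 s3=1 s0=0
t2.Δ2 s1=0 clk=1 s2=1 s3=1 s0=0
t2.Δ3 s1=0 clk=1 s2=1 s3=1 s0=1
t3.Δ0 s1=0 clk=1 s2=1 s3=1 s0=1
t3.Δ1 s1=0 clk=0 s2=0 s3=1 s0=1
t3.Δ2 s1=1 clk=0 s2=0 s3=1 s0=1
t3.Δ3 s1=1 clk=0 s2=0 s3=1 s0=0
t4.Δ0 s1=1 clk=0 s2=0 s3=1 s0=0
t4.Δ1 s1=1 clk=1 s2=1 s3=1 s0=0
t4.Δ2 s1=0 clk=1 s2=1 s3=1 s0=0
t4.Δ3 s1=0 clk=1 s2=1 s3=1 s0=1
t5.Δ0 s1=0 clk=1 s2=1 s3=1 s0=1
t5.Δ1 s1=0 clk=0 s2=0 s3=1 s0=1
t5.Δ2 s1=1 clk=0 s2=0 s3=1 s0=1
t5.Δ3 s1=1 clk=0 s2=0 s3=1 s0=0
t6.Δ0 s1=1 clk=0 s2=0 s3=1 s0=0
t6.Δ1 s1=1 clk=1 s2=1 s3=1 s0=0
t6.Δ2 s1=0 clk=1 s2=1 s3=1 s0=0
t6.Δ3 s1=0 clk=1 s2=1 s3=1 s0=1
t7.Δ0 s1=0 clk=1 s2=1 s3=1 s0=1
t7.Δ1 s1=0 clk=0 s2=0 s3=1 s0=1
t7.Δ2 s1=1 clk=0 s2=0 s3=1 s0=1
t7.Δ3 s1=1 clk=0 s2=0 s3=1 s0=0
t8.Δ0 s1=1 clk=0 s2=0 s3=1 s0=0
t8.Δ1 s1=1 clk=1 s2=1 s3=1 s0=0
t8.Δ2 s1=0 clk=1 s2=1 s3=1 s0=0
t8.Δ3 s1=0 clk=1 s2=1 s3=1 s0=1
t9.Δ0 s1=0 clk=1 s2=1 s3=1 s0=1
t9.Δ1 s1=0 clk=0 s2=0 s3=1 s0=1
t9.Δ2 s1=1 clk=0 s2=0 s3=1 s0=1
t9.Δ3 s1=1 clk=0 s2=0 s3=1 s0=0
t10.Δ0 s1=1 clk=0 s2=0 s3=1 s0=0
t10.Δ1 s1=1 clk=1 s2=1 s3=1 s0=0
t10.Δ2 s1=0 clk=1 s2=1 s3=1 s0=0
t10.Δ3 s1=0 clk=1 s2=1 s3=1 s0=1
t11.Δ0 s1=0 clk=1 s2=1 s3=1 s0=1
t11.Δ1 s1=0 clk=0 s2=0 s3=1 s0=1
t11.Δ2 s1=1 clk=0 s2=0 s3=1 s0=1
t11.Δ3 s1=1 clk=0 s2=0 s3=1 s0=0
t12.Δ0 s1=1 clk=0 s2=0 s3=1 s0=0
t12.Δ1 s1=1 clk=1 s2=1 s3=1 s0=0
t12.Δ2 s1=0 clk=1 s2=1 s3=1 s0=0
t12.Δ3 s1=0 clk=1 s2=1 s3=1 s0=1
t13.Δ0 s1=0 clk=1 s2=1 s3=1 s0=1
t13.Δ1 s1=0 clk=0 s2=0 s3=1 s0=1
t13.Δ2 s1=1 clk=0 s2=0 s3=1 s0=1
t13.Δ3 s1=1 clk=0 s2=0 s3=1 s0=0
t14.Δ0 s1=1 clk=0 s2=0 s3=1 s0=0
t14.Δ1 s1=1 clk=1 s2=1 s3=1 s0=0
t14.Δ2 s1=0 clk=1 s2=1 s3=1 s0=0
t14.Δ3 s1=0 clk=1 s2=1 s3=1 s0=1
t15.Δ0 s1=0 clk=1 s2=1 s3=1 s0=1
t15.Δ1 s1=0 clk=0 s2=0 s3=1 s0=1
t15.Δ2 s1=1 clk=0 s2=0 s3=1 s0=1
t15.Δ3 s1=1 clk=0 s2=0 s3=1 s0=0
t16.Δ0 s1=1 clk=0 s2=0 s3=1 s0=0
t16.Δ1 s1=1 clk=1 s2=1 s3=1 s0=0
t16.Δ2 s1=0 clk=1 s2=1 s3=1 s0=0
t16.Δ3 s1=0 clk=1 s2=1 s3=1 s0=1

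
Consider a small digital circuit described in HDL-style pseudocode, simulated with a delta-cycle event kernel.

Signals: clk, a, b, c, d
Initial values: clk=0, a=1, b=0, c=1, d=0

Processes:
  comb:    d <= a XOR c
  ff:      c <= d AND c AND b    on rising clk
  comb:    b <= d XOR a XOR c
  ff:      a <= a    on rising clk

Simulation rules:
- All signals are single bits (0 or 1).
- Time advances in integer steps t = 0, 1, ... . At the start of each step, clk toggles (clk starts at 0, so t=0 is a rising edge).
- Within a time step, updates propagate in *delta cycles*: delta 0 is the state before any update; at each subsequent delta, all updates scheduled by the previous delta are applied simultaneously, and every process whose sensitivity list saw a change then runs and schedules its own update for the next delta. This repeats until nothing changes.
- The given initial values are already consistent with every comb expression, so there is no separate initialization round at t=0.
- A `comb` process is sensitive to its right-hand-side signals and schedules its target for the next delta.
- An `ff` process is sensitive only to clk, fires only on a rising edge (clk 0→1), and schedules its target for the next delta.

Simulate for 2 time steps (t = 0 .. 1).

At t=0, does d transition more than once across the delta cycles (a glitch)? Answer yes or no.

no

t0.Δ0 a=1 b=0 c=1 clk=0 d=0
t0.Δ1 a=1 b=0 c=1 clk=1 d=0
t0.Δ2 a=1 b=0 c=0 clk=1 d=0
t0.Δ3 a=1 b=1 c=0 clk=1 d=1
t0.Δ4 a=1 b=0 c=0 clk=1 d=1
t1.Δ0 a=1 b=0 c=0 clk=1 d=1
t1.Δ1 a=1 b=0 c=0 clk=0 d=1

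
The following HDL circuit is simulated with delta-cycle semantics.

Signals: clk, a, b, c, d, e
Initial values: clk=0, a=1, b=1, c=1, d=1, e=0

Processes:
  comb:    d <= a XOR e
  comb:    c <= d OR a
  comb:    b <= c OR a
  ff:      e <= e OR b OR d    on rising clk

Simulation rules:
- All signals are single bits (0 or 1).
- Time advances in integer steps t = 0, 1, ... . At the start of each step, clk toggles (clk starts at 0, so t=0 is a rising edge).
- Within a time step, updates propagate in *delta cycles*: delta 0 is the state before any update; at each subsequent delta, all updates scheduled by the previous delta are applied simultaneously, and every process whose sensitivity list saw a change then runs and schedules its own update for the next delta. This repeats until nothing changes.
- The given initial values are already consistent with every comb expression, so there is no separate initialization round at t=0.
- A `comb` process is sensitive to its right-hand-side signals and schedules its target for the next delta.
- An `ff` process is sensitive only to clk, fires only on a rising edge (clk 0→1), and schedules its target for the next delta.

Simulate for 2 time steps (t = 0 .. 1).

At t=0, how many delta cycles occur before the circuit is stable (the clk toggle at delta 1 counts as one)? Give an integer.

[bits: a,e,d,clk,b,c]
t=0: Δ0=101011 Δ1=101111 Δ2=111111 Δ3=110111 | 3Δ
t=1: Δ0=110111 Δ1=110011 | 1Δ

3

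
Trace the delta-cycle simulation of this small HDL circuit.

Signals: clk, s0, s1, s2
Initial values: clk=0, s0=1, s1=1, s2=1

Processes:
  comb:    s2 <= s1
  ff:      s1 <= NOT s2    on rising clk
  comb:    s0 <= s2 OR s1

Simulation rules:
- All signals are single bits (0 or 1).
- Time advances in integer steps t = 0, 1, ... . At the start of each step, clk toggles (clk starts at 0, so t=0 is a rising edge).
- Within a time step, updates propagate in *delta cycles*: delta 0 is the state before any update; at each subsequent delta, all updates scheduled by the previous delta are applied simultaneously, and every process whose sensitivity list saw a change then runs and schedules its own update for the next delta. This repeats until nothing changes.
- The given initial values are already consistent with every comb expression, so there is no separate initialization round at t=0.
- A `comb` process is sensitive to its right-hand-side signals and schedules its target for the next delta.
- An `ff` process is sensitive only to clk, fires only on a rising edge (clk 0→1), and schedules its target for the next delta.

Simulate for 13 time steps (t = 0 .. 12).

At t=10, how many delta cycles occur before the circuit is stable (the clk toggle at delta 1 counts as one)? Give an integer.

3

t=0 Δ0: clk=0 s1=1 s2=1 s0=1
  Δ1: clk:0→1
  Δ2: s1:1→0
  Δ3: s2:1→0
  Δ4: s0:1→0
  (4Δ to stable)
t=1 Δ0: clk=1 s1=0 s2=0 s0=0
  Δ1: clk:1→0
  (1Δ to stable)
t=2 Δ0: clk=0 s1=0 s2=0 s0=0
  Δ1: clk:0→1
  Δ2: s1:0→1
  Δ3: s2:0→1, s0:0→1
  (3Δ to stable)
t=3 Δ0: clk=1 s1=1 s2=1 s0=1
  Δ1: clk:1→0
  (1Δ to stable)
t=4 Δ0: clk=0 s1=1 s2=1 s0=1
  Δ1: clk:0→1
  Δ2: s1:1→0
  Δ3: s2:1→0
  Δ4: s0:1→0
  (4Δ to stable)
t=5 Δ0: clk=1 s1=0 s2=0 s0=0
  Δ1: clk:1→0
  (1Δ to stable)
t=6 Δ0: clk=0 s1=0 s2=0 s0=0
  Δ1: clk:0→1
  Δ2: s1:0→1
  Δ3: s2:0→1, s0:0→1
  (3Δ to stable)
t=7 Δ0: clk=1 s1=1 s2=1 s0=1
  Δ1: clk:1→0
  (1Δ to stable)
t=8 Δ0: clk=0 s1=1 s2=1 s0=1
  Δ1: clk:0→1
  Δ2: s1:1→0
  Δ3: s2:1→0
  Δ4: s0:1→0
  (4Δ to stable)
t=9 Δ0: clk=1 s1=0 s2=0 s0=0
  Δ1: clk:1→0
  (1Δ to stable)
t=10 Δ0: clk=0 s1=0 s2=0 s0=0
  Δ1: clk:0→1
  Δ2: s1:0→1
  Δ3: s2:0→1, s0:0→1
  (3Δ to stable)
t=11 Δ0: clk=1 s1=1 s2=1 s0=1
  Δ1: clk:1→0
  (1Δ to stable)
t=12 Δ0: clk=0 s1=1 s2=1 s0=1
  Δ1: clk:0→1
  Δ2: s1:1→0
  Δ3: s2:1→0
  Δ4: s0:1→0
  (4Δ to stable)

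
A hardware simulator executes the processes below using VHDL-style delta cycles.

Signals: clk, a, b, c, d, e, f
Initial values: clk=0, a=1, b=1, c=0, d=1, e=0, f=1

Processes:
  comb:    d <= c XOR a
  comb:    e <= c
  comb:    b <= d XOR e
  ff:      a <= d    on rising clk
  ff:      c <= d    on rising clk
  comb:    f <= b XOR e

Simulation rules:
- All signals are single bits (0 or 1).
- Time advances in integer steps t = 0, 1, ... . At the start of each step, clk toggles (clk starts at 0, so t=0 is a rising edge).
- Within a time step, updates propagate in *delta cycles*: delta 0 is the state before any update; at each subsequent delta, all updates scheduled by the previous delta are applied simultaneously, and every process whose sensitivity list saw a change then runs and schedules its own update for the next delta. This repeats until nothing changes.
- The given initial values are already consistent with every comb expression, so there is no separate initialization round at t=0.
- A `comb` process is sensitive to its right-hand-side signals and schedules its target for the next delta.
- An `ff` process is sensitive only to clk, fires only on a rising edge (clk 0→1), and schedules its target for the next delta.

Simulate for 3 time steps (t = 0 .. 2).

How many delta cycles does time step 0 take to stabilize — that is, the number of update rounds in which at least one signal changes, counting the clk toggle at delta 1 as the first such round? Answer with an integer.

4

t0.Δ0 a=1 c=0 clk=0 d=1 e=0 f=1 b=1
t0.Δ1 a=1 c=0 clk=1 d=1 e=0 f=1 b=1
t0.Δ2 a=1 c=1 clk=1 d=1 e=0 f=1 b=1
t0.Δ3 a=1 c=1 clk=1 d=0 e=1 f=1 b=1
t0.Δ4 a=1 c=1 clk=1 d=0 e=1 f=0 b=1
t1.Δ0 a=1 c=1 clk=1 d=0 e=1 f=0 b=1
t1.Δ1 a=1 c=1 clk=0 d=0 e=1 f=0 b=1
t2.Δ0 a=1 c=1 clk=0 d=0 e=1 f=0 b=1
t2.Δ1 a=1 c=1 clk=1 d=0 e=1 f=0 b=1
t2.Δ2 a=0 c=0 clk=1 d=0 e=1 f=0 b=1
t2.Δ3 a=0 c=0 clk=1 d=0 e=0 f=0 b=1
t2.Δ4 a=0 c=0 clk=1 d=0 e=0 f=1 b=0
t2.Δ5 a=0 c=0 clk=1 d=0 e=0 f=0 b=0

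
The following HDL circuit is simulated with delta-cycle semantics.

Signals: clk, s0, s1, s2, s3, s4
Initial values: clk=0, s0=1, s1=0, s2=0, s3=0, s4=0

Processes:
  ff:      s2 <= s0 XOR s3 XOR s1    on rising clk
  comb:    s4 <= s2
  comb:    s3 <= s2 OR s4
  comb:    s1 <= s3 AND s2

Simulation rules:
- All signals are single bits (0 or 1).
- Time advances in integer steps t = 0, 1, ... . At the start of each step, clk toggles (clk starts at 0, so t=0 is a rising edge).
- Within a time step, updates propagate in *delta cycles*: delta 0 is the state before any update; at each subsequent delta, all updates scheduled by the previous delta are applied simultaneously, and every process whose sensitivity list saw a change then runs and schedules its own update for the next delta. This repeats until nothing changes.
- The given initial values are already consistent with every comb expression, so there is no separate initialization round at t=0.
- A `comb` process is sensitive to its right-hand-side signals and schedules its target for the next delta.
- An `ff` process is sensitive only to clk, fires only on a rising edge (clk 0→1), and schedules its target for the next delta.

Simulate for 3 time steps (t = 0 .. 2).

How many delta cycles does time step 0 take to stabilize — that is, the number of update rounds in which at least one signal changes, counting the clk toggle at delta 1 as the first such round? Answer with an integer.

t=0 Δ0: s2=0 s1=0 s4=0 s0=1 clk=0 s3=0
  Δ1: clk:0→1
  Δ2: s2:0→1
  Δ3: s4:0→1, s3:0→1
  Δ4: s1:0→1
  (4Δ to stable)
t=1 Δ0: s2=1 s1=1 s4=1 s0=1 clk=1 s3=1
  Δ1: clk:1→0
  (1Δ to stable)
t=2 Δ0: s2=1 s1=1 s4=1 s0=1 clk=0 s3=1
  Δ1: clk:0→1
  (1Δ to stable)

4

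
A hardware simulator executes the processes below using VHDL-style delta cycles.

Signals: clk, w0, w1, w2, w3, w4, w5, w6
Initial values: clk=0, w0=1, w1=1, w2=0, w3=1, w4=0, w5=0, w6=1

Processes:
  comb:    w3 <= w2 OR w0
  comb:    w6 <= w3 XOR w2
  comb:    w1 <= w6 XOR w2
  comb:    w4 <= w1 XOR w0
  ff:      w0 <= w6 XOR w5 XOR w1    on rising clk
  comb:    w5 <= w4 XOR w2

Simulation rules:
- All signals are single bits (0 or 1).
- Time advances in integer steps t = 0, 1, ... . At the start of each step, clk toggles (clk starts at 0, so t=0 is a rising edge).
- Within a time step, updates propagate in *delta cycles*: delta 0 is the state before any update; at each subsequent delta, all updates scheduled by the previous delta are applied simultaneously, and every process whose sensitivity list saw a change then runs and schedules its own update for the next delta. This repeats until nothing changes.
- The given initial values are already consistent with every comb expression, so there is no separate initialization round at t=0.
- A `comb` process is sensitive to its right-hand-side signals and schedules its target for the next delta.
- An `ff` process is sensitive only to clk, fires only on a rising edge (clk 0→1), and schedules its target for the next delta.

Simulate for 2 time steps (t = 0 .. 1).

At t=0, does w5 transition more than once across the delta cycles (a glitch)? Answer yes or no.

t0.Δ0 clk=0 w4=0 w1=1 w5=0 w0=1 w3=1 w6=1 w2=0
t0.Δ1 clk=1 w4=0 w1=1 w5=0 w0=1 w3=1 w6=1 w2=0
t0.Δ2 clk=1 w4=0 w1=1 w5=0 w0=0 w3=1 w6=1 w2=0
t0.Δ3 clk=1 w4=1 w1=1 w5=0 w0=0 w3=0 w6=1 w2=0
t0.Δ4 clk=1 w4=1 w1=1 w5=1 w0=0 w3=0 w6=0 w2=0
t0.Δ5 clk=1 w4=1 w1=0 w5=1 w0=0 w3=0 w6=0 w2=0
t0.Δ6 clk=1 w4=0 w1=0 w5=1 w0=0 w3=0 w6=0 w2=0
t0.Δ7 clk=1 w4=0 w1=0 w5=0 w0=0 w3=0 w6=0 w2=0
t1.Δ0 clk=1 w4=0 w1=0 w5=0 w0=0 w3=0 w6=0 w2=0
t1.Δ1 clk=0 w4=0 w1=0 w5=0 w0=0 w3=0 w6=0 w2=0

yes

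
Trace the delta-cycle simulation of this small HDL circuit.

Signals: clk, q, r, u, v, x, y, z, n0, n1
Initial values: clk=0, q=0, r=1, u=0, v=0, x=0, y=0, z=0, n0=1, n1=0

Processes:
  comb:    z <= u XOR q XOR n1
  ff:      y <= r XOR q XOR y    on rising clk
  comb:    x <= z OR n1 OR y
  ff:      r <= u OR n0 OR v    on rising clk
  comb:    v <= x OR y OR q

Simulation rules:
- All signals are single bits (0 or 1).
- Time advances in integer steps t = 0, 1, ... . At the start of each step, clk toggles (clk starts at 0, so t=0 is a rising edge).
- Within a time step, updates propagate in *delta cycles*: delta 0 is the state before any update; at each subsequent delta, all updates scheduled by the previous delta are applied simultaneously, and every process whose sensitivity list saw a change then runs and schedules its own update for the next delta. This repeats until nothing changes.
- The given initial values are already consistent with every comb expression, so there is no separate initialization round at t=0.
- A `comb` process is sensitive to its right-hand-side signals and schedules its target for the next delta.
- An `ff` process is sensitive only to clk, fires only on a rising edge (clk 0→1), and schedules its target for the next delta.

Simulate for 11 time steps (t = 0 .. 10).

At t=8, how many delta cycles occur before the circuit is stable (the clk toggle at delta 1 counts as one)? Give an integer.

3

[bits: n1,z,q,y,r,x,u,clk,n0,v]
t=0: Δ0=0000100010 Δ1=0000100110 Δ2=0001100110 Δ3=0001110111 | 3Δ
t=1: Δ0=0001110111 Δ1=0001110011 | 1Δ
t=2: Δ0=0001110011 Δ1=0001110111 Δ2=0000110111 Δ3=0000100111 Δ4=0000100110 | 4Δ
t=3: Δ0=0000100110 Δ1=0000100010 | 1Δ
t=4: Δ0=0000100010 Δ1=0000100110 Δ2=0001100110 Δ3=0001110111 | 3Δ
t=5: Δ0=0001110111 Δ1=0001110011 | 1Δ
t=6: Δ0=0001110011 Δ1=0001110111 Δ2=0000110111 Δ3=0000100111 Δ4=0000100110 | 4Δ
t=7: Δ0=0000100110 Δ1=0000100010 | 1Δ
t=8: Δ0=0000100010 Δ1=0000100110 Δ2=0001100110 Δ3=0001110111 | 3Δ
t=9: Δ0=0001110111 Δ1=0001110011 | 1Δ
t=10: Δ0=0001110011 Δ1=0001110111 Δ2=0000110111 Δ3=0000100111 Δ4=0000100110 | 4Δ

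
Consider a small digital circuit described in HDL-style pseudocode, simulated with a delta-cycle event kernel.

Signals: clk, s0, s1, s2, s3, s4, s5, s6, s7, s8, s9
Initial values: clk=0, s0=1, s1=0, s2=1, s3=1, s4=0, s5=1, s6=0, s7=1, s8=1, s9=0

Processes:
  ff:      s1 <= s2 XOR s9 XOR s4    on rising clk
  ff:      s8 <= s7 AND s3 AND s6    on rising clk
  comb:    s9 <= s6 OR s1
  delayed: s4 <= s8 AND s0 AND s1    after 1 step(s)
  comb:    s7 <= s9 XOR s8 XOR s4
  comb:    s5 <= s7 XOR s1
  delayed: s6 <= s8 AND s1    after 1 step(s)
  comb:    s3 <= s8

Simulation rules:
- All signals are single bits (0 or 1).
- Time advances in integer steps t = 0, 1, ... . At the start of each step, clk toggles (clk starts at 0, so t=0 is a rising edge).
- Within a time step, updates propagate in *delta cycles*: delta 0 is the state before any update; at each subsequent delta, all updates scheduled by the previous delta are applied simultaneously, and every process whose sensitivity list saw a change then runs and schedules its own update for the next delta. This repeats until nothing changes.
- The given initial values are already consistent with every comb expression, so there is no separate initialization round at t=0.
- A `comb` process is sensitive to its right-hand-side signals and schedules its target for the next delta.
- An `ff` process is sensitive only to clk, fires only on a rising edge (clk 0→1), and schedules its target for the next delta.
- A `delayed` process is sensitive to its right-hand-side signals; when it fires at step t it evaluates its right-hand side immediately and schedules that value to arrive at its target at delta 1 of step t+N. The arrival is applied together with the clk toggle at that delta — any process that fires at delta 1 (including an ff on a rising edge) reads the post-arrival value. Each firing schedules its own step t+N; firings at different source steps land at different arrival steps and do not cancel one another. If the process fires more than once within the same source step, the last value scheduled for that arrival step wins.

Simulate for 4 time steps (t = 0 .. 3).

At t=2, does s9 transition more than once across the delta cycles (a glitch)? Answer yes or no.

no

[bits: s2,s9,s6,s8,clk,s4,s1,s5,s7,s0,s3]
t=0: Δ0=10010001111 Δ1=10011001111 Δ2=10001011111 Δ3=11001010010 Δ4=11001011110 Δ5=11001010110 | 5Δ
t=1: Δ0=11001010110 Δ1=11000010110 | 1Δ
t=2: Δ0=11000010110 Δ1=11001010110 Δ2=11001000110 Δ3=10001001110 Δ4=10001001010 Δ5=10001000010 | 5Δ
t=3: Δ0=10001000010 Δ1=10000000010 | 1Δ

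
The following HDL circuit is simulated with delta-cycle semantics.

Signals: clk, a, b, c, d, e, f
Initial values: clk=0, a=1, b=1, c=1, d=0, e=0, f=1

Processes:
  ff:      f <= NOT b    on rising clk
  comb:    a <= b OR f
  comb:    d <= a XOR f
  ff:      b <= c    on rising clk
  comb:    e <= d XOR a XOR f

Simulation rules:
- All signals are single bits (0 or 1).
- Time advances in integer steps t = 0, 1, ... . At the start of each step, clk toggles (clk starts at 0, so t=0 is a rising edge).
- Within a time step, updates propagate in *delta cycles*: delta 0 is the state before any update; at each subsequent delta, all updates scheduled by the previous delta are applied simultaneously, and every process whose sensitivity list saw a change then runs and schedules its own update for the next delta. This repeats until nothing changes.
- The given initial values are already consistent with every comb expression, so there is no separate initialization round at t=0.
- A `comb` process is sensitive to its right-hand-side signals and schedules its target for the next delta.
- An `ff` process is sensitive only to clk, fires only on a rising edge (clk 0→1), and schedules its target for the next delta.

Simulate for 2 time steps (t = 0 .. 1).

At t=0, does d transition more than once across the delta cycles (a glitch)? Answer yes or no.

t=0 Δ0: e=0 b=1 a=1 d=0 f=1 c=1 clk=0
  Δ1: clk:0→1
  Δ2: f:1→0
  Δ3: e:0→1, d:0→1
  Δ4: e:1→0
  (4Δ to stable)
t=1 Δ0: e=0 b=1 a=1 d=1 f=0 c=1 clk=1
  Δ1: clk:1→0
  (1Δ to stable)

no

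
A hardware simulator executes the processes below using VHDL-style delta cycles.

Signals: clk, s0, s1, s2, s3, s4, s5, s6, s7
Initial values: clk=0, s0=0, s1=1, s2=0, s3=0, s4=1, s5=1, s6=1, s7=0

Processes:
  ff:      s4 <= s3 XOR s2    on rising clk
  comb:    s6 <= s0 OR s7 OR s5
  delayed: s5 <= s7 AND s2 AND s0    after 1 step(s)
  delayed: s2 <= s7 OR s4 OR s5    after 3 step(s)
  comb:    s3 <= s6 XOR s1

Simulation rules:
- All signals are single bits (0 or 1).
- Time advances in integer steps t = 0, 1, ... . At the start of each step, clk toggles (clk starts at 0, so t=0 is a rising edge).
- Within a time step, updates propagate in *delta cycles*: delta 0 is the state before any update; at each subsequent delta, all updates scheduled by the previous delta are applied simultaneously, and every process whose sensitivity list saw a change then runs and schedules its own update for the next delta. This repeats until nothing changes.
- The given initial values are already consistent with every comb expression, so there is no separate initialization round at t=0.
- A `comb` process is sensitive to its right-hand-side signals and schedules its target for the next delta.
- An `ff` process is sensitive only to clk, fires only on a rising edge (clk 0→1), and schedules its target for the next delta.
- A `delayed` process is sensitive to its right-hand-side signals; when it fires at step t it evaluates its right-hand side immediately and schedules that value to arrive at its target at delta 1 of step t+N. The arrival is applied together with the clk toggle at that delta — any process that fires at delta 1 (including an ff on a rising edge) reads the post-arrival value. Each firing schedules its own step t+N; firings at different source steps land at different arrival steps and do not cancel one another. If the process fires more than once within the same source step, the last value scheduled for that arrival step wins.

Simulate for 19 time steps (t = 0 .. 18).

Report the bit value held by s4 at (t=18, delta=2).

1

t=0 Δ0: s7=0 s4=1 s2=0 s0=0 s1=1 s3=0 clk=0 s6=1 s5=1
  Δ1: clk:0→1
  Δ2: s4:1→0
  (2Δ to stable)
t=1 Δ0: s7=0 s4=0 s2=0 s0=0 s1=1 s3=0 clk=1 s6=1 s5=1
  Δ1: clk:1→0
  (1Δ to stable)
t=2 Δ0: s7=0 s4=0 s2=0 s0=0 s1=1 s3=0 clk=0 s6=1 s5=1
  Δ1: clk:0→1
  (1Δ to stable)
t=3 Δ0: s7=0 s4=0 s2=0 s0=0 s1=1 s3=0 clk=1 s6=1 s5=1
  Δ1: s2:0→1, clk:1→0
  (1Δ to stable)
t=4 Δ0: s7=0 s4=0 s2=1 s0=0 s1=1 s3=0 clk=0 s6=1 s5=1
  Δ1: clk:0→1, s5:1→0
  Δ2: s4:0→1, s6:1→0
  Δ3: s3:0→1
  (3Δ to stable)
t=5 Δ0: s7=0 s4=1 s2=1 s0=0 s1=1 s3=1 clk=1 s6=0 s5=0
  Δ1: clk:1→0
  (1Δ to stable)
t=6 Δ0: s7=0 s4=1 s2=1 s0=0 s1=1 s3=1 clk=0 s6=0 s5=0
  Δ1: clk:0→1
  Δ2: s4:1→0
  (2Δ to stable)
t=7 Δ0: s7=0 s4=0 s2=1 s0=0 s1=1 s3=1 clk=1 s6=0 s5=0
  Δ1: clk:1→0
  (1Δ to stable)
t=8 Δ0: s7=0 s4=0 s2=1 s0=0 s1=1 s3=1 clk=0 s6=0 s5=0
  Δ1: clk:0→1
  (1Δ to stable)
t=9 Δ0: s7=0 s4=0 s2=1 s0=0 s1=1 s3=1 clk=1 s6=0 s5=0
  Δ1: s2:1→0, clk:1→0
  (1Δ to stable)
t=10 Δ0: s7=0 s4=0 s2=0 s0=0 s1=1 s3=1 clk=0 s6=0 s5=0
  Δ1: clk:0→1
  Δ2: s4:0→1
  (2Δ to stable)
t=11 Δ0: s7=0 s4=1 s2=0 s0=0 s1=1 s3=1 clk=1 s6=0 s5=0
  Δ1: clk:1→0
  (1Δ to stable)
t=12 Δ0: s7=0 s4=1 s2=0 s0=0 s1=1 s3=1 clk=0 s6=0 s5=0
  Δ1: clk:0→1
  (1Δ to stable)
t=13 Δ0: s7=0 s4=1 s2=0 s0=0 s1=1 s3=1 clk=1 s6=0 s5=0
  Δ1: s2:0→1, clk:1→0
  (1Δ to stable)
t=14 Δ0: s7=0 s4=1 s2=1 s0=0 s1=1 s3=1 clk=0 s6=0 s5=0
  Δ1: clk:0→1
  Δ2: s4:1→0
  (2Δ to stable)
t=15 Δ0: s7=0 s4=0 s2=1 s0=0 s1=1 s3=1 clk=1 s6=0 s5=0
  Δ1: clk:1→0
  (1Δ to stable)
t=16 Δ0: s7=0 s4=0 s2=1 s0=0 s1=1 s3=1 clk=0 s6=0 s5=0
  Δ1: clk:0→1
  (1Δ to stable)
t=17 Δ0: s7=0 s4=0 s2=1 s0=0 s1=1 s3=1 clk=1 s6=0 s5=0
  Δ1: s2:1→0, clk:1→0
  (1Δ to stable)
t=18 Δ0: s7=0 s4=0 s2=0 s0=0 s1=1 s3=1 clk=0 s6=0 s5=0
  Δ1: clk:0→1
  Δ2: s4:0→1
  (2Δ to stable)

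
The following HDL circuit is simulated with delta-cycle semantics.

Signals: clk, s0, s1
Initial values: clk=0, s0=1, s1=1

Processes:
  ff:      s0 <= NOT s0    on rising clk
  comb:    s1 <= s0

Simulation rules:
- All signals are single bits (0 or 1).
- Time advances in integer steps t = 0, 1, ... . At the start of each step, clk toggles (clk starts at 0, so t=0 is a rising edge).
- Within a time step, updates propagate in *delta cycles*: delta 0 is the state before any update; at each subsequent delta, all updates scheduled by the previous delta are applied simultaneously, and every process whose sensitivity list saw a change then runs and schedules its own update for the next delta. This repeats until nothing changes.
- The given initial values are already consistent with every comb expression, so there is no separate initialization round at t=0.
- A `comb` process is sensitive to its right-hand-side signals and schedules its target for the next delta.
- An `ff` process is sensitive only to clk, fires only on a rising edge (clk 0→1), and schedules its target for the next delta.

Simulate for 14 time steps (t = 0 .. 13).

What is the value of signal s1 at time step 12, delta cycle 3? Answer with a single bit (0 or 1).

[bits: s0,s1,clk]
t=0: Δ0=110 Δ1=111 Δ2=011 Δ3=001 | 3Δ
t=1: Δ0=001 Δ1=000 | 1Δ
t=2: Δ0=000 Δ1=001 Δ2=101 Δ3=111 | 3Δ
t=3: Δ0=111 Δ1=110 | 1Δ
t=4: Δ0=110 Δ1=111 Δ2=011 Δ3=001 | 3Δ
t=5: Δ0=001 Δ1=000 | 1Δ
t=6: Δ0=000 Δ1=001 Δ2=101 Δ3=111 | 3Δ
t=7: Δ0=111 Δ1=110 | 1Δ
t=8: Δ0=110 Δ1=111 Δ2=011 Δ3=001 | 3Δ
t=9: Δ0=001 Δ1=000 | 1Δ
t=10: Δ0=000 Δ1=001 Δ2=101 Δ3=111 | 3Δ
t=11: Δ0=111 Δ1=110 | 1Δ
t=12: Δ0=110 Δ1=111 Δ2=011 Δ3=001 | 3Δ
t=13: Δ0=001 Δ1=000 | 1Δ

0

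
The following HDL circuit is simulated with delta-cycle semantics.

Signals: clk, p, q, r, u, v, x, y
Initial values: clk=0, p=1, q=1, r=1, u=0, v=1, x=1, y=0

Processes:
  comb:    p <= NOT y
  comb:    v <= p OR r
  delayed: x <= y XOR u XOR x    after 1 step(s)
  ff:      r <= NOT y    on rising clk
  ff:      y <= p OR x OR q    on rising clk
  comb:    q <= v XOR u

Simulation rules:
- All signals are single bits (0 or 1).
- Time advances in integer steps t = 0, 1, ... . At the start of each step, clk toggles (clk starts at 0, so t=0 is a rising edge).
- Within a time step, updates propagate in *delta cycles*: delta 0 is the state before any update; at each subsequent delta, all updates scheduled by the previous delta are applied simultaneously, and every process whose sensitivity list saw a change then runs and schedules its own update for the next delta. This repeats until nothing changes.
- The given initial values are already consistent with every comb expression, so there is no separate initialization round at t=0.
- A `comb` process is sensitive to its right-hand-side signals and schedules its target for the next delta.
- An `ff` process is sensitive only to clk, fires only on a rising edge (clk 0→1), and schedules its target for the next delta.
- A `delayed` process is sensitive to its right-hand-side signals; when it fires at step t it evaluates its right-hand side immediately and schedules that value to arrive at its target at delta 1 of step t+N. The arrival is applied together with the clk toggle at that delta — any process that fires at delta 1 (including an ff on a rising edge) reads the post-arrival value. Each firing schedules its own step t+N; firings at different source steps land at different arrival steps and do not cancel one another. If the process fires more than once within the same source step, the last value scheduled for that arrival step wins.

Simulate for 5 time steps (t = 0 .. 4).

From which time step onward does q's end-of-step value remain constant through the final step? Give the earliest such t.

2

[bits: q,p,v,y,r,u,clk,x]
t=0: Δ0=11101001 Δ1=11101011 Δ2=11111011 Δ3=10111011 | 3Δ
t=1: Δ0=10111011 Δ1=10111000 | 1Δ
t=2: Δ0=10111000 Δ1=10111011 Δ2=10110011 Δ3=10010011 Δ4=00010011 | 4Δ
t=3: Δ0=00010011 Δ1=00010000 | 1Δ
t=4: Δ0=00010000 Δ1=00010011 | 1Δ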